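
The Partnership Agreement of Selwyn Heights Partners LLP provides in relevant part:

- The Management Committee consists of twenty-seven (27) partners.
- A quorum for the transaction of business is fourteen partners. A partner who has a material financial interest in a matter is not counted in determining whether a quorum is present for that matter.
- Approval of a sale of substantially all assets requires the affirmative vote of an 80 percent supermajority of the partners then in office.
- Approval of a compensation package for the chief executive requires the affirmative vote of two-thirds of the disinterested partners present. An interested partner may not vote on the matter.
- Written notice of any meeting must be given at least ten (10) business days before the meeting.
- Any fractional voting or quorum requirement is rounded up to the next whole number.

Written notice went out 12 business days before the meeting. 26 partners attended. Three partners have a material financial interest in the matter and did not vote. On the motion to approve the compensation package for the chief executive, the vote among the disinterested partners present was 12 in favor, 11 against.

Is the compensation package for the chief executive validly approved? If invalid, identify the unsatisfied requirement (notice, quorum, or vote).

Notice: 12 business days given; 10 required (12 ≥ 10). Satisfied.
Quorum: 26 present, but the 3 interested partners do not count, leaving 23. Quorum is 14. Satisfied.
Vote: the compensation package for the chief executive requires two-thirds of the disinterested partners present (26 − 3 = 23). 2/3 of 23 = 15.33, rounded up to 16, so 16 affirmative votes are needed; 12 voted in favor. Not satisfied.

Invalid — vote requirement not satisfied.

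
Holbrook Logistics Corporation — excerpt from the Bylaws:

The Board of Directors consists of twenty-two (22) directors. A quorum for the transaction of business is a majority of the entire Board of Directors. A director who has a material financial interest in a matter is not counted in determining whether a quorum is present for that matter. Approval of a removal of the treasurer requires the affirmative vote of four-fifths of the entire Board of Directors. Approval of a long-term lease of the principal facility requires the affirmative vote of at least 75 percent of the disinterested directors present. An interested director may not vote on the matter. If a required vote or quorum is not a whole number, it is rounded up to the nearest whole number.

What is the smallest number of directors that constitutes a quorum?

A majority of 22 is 12.

12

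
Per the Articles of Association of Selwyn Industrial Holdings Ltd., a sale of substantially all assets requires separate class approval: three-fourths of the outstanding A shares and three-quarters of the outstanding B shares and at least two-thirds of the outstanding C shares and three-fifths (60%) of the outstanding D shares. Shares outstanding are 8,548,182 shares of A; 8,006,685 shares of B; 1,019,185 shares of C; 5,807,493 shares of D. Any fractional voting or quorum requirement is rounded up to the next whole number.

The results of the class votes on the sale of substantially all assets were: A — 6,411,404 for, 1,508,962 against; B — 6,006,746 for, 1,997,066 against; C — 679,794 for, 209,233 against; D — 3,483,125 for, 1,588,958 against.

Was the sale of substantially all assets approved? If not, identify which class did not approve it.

A: 3/4 of 8548182 = 6411136.50, rounded up to 6411137; 6,411,137 required, 6,411,404 in favor — approved.
B: 3/4 of 8006685 = 6005013.75, rounded up to 6005014; 6,005,014 required, 6,006,746 in favor — approved.
C: 2/3 of 1019185 = 679456.67, rounded up to 679457; 679,457 required, 679,794 in favor — approved.
D: 3/5 of 5807493 = 3484495.80, rounded up to 3484496; 3,484,496 required, 3,483,125 in favor — not approved.

Not approved — the D shares did not give the required vote.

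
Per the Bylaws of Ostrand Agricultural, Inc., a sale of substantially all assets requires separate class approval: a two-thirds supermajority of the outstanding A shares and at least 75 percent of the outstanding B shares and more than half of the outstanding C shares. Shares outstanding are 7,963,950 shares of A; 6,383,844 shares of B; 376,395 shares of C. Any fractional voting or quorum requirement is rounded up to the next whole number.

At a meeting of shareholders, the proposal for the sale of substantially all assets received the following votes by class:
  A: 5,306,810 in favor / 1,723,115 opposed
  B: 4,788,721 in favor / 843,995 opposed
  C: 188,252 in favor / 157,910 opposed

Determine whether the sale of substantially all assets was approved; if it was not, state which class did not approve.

A: 2/3 of 7963950 = 5309300; 5,309,300 required, 5,306,810 in favor — not approved.
B: 3/4 of 6383844 = 4787883; 4,787,883 required, 4,788,721 in favor — approved.
C: a majority of 376395 is 188198; 188,198 required, 188,252 in favor — approved.

Not approved — the A shares did not give the required vote.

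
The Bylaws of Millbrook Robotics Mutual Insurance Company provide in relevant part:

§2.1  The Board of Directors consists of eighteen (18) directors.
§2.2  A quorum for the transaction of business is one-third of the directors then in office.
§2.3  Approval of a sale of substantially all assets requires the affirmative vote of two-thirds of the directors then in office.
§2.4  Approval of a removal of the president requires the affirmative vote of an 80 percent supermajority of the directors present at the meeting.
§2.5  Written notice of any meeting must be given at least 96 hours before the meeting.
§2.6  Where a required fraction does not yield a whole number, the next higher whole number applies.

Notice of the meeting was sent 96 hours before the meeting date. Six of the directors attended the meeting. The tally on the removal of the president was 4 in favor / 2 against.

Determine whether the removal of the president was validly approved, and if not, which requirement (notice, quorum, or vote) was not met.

Notice: 96 hours given; 96 required (96 ≥ 96). Satisfied.
Quorum: 6 present; quorum is 6. Satisfied.
Vote: the removal of the president requires four-fifths of the directors present (6). 4/5 of 6 = 4.80, rounded up to 5, so 5 affirmative votes are needed; 4 voted in favor. Not satisfied.

Invalid — vote requirement not satisfied.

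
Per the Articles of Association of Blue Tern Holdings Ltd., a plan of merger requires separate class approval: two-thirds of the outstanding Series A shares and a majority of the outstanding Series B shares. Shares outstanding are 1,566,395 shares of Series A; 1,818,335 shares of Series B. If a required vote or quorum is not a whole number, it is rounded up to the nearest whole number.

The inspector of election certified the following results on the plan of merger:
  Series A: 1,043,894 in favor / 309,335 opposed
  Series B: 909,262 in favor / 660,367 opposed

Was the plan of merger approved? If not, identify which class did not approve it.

Not approved — the Series A shares did not give the required vote.

Series A: 2/3 of 1566395 = 1044263.33, rounded up to 1044264; 1,044,264 required, 1,043,894 in favor — not approved.
Series B: a majority of 1818335 is 909168; 909,168 required, 909,262 in favor — approved.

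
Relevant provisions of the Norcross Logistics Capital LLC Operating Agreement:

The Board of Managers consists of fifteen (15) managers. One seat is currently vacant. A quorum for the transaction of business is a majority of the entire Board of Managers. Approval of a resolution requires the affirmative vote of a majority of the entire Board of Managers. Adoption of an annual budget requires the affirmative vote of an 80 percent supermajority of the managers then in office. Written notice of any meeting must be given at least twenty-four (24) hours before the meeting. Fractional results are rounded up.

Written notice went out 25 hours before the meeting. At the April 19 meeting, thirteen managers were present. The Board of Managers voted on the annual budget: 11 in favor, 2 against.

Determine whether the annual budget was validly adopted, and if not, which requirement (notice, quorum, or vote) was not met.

Invalid — vote requirement not satisfied.

Notice: 25 hours given; 24 required (25 ≥ 24). Satisfied.
Quorum: 13 present; quorum is 8. Satisfied.
Vote: the annual budget requires four-fifths of the managers then in office (14). 4/5 of 14 = 11.20, rounded up to 12, so 12 affirmative votes are needed; 11 voted in favor. Not satisfied.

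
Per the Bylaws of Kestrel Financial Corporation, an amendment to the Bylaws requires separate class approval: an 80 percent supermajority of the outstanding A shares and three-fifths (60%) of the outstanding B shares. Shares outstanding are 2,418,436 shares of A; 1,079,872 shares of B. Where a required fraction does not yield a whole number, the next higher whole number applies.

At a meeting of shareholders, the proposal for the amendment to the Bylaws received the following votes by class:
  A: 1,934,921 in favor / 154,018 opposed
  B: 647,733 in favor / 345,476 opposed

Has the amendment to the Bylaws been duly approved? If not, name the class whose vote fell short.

Not approved — the B shares did not give the required vote.

A: 4/5 of 2418436 = 1934748.80, rounded up to 1934749; 1,934,749 required, 1,934,921 in favor — approved.
B: 3/5 of 1079872 = 647923.20, rounded up to 647924; 647,924 required, 647,733 in favor — not approved.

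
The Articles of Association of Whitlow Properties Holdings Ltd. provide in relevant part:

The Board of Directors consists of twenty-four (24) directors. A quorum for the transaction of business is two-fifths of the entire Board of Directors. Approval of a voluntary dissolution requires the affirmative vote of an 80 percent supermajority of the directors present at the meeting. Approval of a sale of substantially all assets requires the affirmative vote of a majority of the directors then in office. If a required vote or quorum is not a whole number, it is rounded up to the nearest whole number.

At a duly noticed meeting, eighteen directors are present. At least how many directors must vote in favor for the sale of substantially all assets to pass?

The sale of substantially all assets requires a majority of the directors then in office (24).
A majority of 24 is 13.

13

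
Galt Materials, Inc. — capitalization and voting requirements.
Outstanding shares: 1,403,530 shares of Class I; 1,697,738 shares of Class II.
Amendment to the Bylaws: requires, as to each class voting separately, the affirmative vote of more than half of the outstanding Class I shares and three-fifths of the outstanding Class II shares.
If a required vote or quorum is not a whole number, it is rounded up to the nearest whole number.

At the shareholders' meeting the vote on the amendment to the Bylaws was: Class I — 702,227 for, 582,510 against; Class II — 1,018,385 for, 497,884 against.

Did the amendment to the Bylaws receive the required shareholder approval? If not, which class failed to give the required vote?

Not approved — the Class II shares did not give the required vote.

Class I: a majority of 1403530 is 701766; 701,766 required, 702,227 in favor — approved.
Class II: 3/5 of 1697738 = 1018642.80, rounded up to 1018643; 1,018,643 required, 1,018,385 in favor — not approved.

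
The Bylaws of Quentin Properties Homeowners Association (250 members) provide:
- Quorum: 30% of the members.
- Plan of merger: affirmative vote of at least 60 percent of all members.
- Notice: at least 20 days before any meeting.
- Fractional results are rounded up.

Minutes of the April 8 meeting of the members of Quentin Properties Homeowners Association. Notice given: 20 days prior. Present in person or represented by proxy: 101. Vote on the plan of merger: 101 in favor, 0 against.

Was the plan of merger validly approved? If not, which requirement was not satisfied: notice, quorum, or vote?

Notice: 20 days given; 20 required. Satisfied.
Quorum: 30% of 250 = 75; 101 present. Satisfied.
Vote: requires three-fifths of all members (250); 3/5 of 250 = 150, so 150 needed; 101 in favor. Not satisfied.

Invalid — vote requirement not satisfied.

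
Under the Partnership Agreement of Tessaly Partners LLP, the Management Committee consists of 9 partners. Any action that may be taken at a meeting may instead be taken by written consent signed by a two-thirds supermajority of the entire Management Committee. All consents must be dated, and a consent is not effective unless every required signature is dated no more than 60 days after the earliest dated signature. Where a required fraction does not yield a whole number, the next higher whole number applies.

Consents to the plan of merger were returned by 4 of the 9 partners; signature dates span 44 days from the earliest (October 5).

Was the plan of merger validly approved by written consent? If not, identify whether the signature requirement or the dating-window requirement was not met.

Signatures required: a two-thirds supermajority of 9 — 2/3 of 9 = 6, so 6 needed; 4 signed. Insufficient.
Dating window: the latest signature is 44 days after the earliest; the limit is 60 days. Within the window.

Not effective — insufficient signatures.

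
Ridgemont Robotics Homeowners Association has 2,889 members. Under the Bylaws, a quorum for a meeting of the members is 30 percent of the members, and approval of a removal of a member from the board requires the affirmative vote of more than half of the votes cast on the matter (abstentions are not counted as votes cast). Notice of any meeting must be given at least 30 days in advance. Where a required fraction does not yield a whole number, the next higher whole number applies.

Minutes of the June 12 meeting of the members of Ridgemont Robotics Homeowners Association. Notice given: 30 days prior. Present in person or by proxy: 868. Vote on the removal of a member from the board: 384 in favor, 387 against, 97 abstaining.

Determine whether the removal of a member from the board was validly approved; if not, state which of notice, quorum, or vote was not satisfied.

Notice: 30 days given; 30 required. Satisfied.
Quorum: 30% of 2,889 = 866.70, rounded up to 867; 868 present. Satisfied.
Vote: requires a majority of the votes cast (868 − 97 abstaining = 771); a majority of 771 is 386, so 386 needed; 384 in favor. Not satisfied.

Invalid — vote requirement not satisfied.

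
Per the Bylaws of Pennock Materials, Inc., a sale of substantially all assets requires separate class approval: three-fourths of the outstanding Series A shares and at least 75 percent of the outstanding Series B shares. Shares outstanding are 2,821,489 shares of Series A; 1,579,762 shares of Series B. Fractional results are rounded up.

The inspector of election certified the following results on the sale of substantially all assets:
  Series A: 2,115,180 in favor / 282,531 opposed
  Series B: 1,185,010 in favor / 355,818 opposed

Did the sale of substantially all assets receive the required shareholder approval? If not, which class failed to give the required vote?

Series A: 3/4 of 2821489 = 2116116.75, rounded up to 2116117; 2,116,117 required, 2,115,180 in favor — not approved.
Series B: 3/4 of 1579762 = 1184821.50, rounded up to 1184822; 1,184,822 required, 1,185,010 in favor — approved.

Not approved — the Series A shares did not give the required vote.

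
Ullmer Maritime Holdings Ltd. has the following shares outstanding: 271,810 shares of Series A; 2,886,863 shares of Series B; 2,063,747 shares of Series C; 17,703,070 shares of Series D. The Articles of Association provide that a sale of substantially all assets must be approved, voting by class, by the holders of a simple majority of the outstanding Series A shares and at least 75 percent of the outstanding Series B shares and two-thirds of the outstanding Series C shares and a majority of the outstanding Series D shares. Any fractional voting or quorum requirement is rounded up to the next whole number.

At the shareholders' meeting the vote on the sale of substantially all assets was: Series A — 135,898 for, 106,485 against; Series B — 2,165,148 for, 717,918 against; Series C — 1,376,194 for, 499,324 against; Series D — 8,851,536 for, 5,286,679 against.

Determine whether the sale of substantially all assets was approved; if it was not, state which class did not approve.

Not approved — the Series A shares did not give the required vote.

Series A: a majority of 271810 is 135906; 135,906 required, 135,898 in favor — not approved.
Series B: 3/4 of 2886863 = 2165147.25, rounded up to 2165148; 2,165,148 required, 2,165,148 in favor — approved.
Series C: 2/3 of 2063747 = 1375831.33, rounded up to 1375832; 1,375,832 required, 1,376,194 in favor — approved.
Series D: a majority of 17703070 is 8851536; 8,851,536 required, 8,851,536 in favor — approved.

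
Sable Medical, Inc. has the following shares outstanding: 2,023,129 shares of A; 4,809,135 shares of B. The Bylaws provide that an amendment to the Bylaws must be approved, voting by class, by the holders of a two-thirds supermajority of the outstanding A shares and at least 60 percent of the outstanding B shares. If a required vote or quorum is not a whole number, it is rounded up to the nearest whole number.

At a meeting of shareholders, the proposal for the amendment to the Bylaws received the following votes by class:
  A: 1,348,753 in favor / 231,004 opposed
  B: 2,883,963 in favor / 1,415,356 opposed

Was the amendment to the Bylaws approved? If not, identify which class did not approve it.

Not approved — the B shares did not give the required vote.

A: 2/3 of 2023129 = 1348752.67, rounded up to 1348753; 1,348,753 required, 1,348,753 in favor — approved.
B: 3/5 of 4809135 = 2885481; 2,885,481 required, 2,883,963 in favor — not approved.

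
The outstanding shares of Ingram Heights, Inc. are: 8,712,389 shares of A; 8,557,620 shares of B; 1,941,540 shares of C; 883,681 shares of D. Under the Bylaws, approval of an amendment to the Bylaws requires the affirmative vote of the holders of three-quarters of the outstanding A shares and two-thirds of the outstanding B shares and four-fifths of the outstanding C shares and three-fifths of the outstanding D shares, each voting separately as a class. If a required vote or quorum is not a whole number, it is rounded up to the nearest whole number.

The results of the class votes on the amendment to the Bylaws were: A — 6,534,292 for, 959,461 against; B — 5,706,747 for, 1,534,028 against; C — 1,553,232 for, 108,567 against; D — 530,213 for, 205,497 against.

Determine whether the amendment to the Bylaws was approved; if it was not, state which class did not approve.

A: 3/4 of 8712389 = 6534291.75, rounded up to 6534292; 6,534,292 required, 6,534,292 in favor — approved.
B: 2/3 of 8557620 = 5705080; 5,705,080 required, 5,706,747 in favor — approved.
C: 4/5 of 1941540 = 1553232; 1,553,232 required, 1,553,232 in favor — approved.
D: 3/5 of 883681 = 530208.60, rounded up to 530209; 530,209 required, 530,213 in favor — approved.

Approved — every class gave the required vote.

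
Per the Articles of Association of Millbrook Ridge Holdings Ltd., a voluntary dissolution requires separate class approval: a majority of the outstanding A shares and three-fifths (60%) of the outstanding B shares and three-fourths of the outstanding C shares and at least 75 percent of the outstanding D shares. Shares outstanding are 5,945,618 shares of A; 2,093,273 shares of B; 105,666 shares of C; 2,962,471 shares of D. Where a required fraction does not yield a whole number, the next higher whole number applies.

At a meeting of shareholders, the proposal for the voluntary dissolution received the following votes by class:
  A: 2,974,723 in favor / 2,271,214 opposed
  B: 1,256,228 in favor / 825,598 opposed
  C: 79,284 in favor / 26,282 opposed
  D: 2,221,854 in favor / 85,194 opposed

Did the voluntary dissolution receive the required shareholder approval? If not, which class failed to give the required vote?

Approved — every class gave the required vote.

A: a majority of 5945618 is 2972810; 2,972,810 required, 2,974,723 in favor — approved.
B: 3/5 of 2093273 = 1255963.80, rounded up to 1255964; 1,255,964 required, 1,256,228 in favor — approved.
C: 3/4 of 105666 = 79249.50, rounded up to 79250; 79,250 required, 79,284 in favor — approved.
D: 3/4 of 2962471 = 2221853.25, rounded up to 2221854; 2,221,854 required, 2,221,854 in favor — approved.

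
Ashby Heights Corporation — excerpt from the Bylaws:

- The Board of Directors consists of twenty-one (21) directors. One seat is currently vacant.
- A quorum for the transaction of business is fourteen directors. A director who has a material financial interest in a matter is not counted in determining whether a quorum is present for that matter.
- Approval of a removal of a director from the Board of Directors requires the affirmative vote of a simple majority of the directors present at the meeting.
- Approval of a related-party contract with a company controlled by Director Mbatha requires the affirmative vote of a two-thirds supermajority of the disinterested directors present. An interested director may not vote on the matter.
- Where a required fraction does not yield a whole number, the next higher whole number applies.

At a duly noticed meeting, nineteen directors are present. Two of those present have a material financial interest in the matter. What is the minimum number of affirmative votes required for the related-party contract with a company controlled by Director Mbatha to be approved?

The related-party contract with a company controlled by Director Mbatha requires two-thirds of the disinterested directors present (19 − 2 = 17).
2/3 of 17 = 11.33, rounded up to 12.

12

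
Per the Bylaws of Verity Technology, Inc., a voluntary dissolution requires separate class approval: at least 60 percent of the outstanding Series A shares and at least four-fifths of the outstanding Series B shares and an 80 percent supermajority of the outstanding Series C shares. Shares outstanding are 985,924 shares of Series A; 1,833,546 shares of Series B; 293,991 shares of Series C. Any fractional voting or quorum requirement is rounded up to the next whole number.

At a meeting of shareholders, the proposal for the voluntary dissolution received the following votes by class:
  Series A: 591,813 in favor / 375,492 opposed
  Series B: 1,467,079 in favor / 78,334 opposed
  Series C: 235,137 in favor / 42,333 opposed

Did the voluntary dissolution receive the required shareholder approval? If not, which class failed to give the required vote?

Not approved — the Series C shares did not give the required vote.

Series A: 3/5 of 985924 = 591554.40, rounded up to 591555; 591,555 required, 591,813 in favor — approved.
Series B: 4/5 of 1833546 = 1466836.80, rounded up to 1466837; 1,466,837 required, 1,467,079 in favor — approved.
Series C: 4/5 of 293991 = 235192.80, rounded up to 235193; 235,193 required, 235,137 in favor — not approved.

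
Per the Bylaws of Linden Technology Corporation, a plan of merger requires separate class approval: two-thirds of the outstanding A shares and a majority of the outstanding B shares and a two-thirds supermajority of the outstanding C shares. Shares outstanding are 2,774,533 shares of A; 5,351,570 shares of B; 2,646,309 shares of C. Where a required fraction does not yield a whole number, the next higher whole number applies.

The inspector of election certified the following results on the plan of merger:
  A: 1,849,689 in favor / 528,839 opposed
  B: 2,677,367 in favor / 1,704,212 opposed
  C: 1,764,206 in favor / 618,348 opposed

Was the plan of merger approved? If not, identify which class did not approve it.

Approved — every class gave the required vote.

A: 2/3 of 2774533 = 1849688.67, rounded up to 1849689; 1,849,689 required, 1,849,689 in favor — approved.
B: a majority of 5351570 is 2675786; 2,675,786 required, 2,677,367 in favor — approved.
C: 2/3 of 2646309 = 1764206; 1,764,206 required, 1,764,206 in favor — approved.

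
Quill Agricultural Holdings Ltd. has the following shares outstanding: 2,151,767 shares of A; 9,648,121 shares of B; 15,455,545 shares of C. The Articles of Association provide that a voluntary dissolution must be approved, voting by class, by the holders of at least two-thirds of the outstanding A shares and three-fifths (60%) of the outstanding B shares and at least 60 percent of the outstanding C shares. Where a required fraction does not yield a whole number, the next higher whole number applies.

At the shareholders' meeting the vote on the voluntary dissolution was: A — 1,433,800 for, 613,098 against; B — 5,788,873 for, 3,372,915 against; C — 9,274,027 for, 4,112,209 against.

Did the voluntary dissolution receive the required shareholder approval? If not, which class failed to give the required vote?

A: 2/3 of 2151767 = 1434511.33, rounded up to 1434512; 1,434,512 required, 1,433,800 in favor — not approved.
B: 3/5 of 9648121 = 5788872.60, rounded up to 5788873; 5,788,873 required, 5,788,873 in favor — approved.
C: 3/5 of 15455545 = 9273327; 9,273,327 required, 9,274,027 in favor — approved.

Not approved — the A shares did not give the required vote.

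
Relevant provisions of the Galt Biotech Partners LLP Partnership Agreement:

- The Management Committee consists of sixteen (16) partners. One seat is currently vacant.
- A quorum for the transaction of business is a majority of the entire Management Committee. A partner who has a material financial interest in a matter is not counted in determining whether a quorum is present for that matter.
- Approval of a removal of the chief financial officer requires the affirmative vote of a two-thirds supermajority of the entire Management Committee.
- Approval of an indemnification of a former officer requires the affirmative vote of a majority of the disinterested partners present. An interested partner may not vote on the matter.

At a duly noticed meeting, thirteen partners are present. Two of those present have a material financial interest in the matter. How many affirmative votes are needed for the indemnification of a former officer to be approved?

The indemnification of a former officer requires a majority of the disinterested partners present (13 − 2 = 11).
A majority of 11 is 6.

6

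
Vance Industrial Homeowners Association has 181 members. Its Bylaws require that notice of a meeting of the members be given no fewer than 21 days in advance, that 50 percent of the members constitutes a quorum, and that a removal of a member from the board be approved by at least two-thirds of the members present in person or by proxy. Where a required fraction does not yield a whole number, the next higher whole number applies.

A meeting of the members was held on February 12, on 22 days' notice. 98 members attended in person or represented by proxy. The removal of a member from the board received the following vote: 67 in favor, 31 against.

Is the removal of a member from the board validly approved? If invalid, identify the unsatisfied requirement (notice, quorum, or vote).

Notice: 22 days given; 21 required. Satisfied.
Quorum: 50% of 181 = 90.50, rounded up to 91; 98 present. Satisfied.
Vote: requires two-thirds of those present (98); 2/3 of 98 = 65.33, rounded up to 66, so 66 needed; 67 in favor. Satisfied.

Valid — all requirements satisfied.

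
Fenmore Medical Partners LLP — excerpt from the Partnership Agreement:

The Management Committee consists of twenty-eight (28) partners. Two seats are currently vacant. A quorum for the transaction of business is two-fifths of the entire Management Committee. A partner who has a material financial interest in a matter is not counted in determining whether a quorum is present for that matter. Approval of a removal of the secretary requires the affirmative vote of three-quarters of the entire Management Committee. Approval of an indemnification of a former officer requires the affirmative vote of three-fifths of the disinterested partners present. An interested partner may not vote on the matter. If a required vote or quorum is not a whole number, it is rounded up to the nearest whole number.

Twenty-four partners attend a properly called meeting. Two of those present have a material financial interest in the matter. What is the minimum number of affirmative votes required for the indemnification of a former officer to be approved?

14

The indemnification of a former officer requires three-fifths of the disinterested partners present (24 − 2 = 22).
3/5 of 22 = 13.20, rounded up to 14.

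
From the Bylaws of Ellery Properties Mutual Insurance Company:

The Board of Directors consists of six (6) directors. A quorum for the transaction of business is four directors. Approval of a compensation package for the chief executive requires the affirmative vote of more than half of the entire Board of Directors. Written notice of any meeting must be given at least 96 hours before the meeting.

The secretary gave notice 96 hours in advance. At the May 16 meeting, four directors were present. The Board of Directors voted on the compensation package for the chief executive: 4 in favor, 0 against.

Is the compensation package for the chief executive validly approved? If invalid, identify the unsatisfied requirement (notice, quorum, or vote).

Valid — all requirements satisfied.

Notice: 96 hours given; 96 required (96 ≥ 96). Satisfied.
Quorum: 4 present; quorum is 4. Satisfied.
Vote: the compensation package for the chief executive requires a majority of the entire Board of Directors (6). A majority of 6 is 4, so 4 affirmative votes are needed; 4 voted in favor. Satisfied.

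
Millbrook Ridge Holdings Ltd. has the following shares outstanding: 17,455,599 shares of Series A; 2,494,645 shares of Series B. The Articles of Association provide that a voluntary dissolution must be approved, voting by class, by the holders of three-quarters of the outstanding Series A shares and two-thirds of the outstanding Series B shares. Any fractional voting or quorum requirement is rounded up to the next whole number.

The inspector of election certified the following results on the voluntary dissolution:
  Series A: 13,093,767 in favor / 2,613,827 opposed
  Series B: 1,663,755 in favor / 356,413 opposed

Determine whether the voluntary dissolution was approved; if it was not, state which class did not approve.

Series A: 3/4 of 17455599 = 13091699.25, rounded up to 13091700; 13,091,700 required, 13,093,767 in favor — approved.
Series B: 2/3 of 2494645 = 1663096.67, rounded up to 1663097; 1,663,097 required, 1,663,755 in favor — approved.

Approved — every class gave the required vote.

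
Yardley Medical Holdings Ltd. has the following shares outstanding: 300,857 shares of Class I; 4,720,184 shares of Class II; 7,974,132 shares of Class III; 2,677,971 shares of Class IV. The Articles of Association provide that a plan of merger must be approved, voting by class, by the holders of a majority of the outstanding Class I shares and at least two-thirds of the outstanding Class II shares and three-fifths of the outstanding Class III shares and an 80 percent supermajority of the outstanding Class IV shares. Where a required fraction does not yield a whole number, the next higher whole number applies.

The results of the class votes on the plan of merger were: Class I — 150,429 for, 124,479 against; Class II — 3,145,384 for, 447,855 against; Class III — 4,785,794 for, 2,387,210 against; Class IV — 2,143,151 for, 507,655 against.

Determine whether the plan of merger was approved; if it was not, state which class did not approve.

Not approved — the Class II shares did not give the required vote.

Class I: a majority of 300857 is 150429; 150,429 required, 150,429 in favor — approved.
Class II: 2/3 of 4720184 = 3146789.33, rounded up to 3146790; 3,146,790 required, 3,145,384 in favor — not approved.
Class III: 3/5 of 7974132 = 4784479.20, rounded up to 4784480; 4,784,480 required, 4,785,794 in favor — approved.
Class IV: 4/5 of 2677971 = 2142376.80, rounded up to 2142377; 2,142,377 required, 2,143,151 in favor — approved.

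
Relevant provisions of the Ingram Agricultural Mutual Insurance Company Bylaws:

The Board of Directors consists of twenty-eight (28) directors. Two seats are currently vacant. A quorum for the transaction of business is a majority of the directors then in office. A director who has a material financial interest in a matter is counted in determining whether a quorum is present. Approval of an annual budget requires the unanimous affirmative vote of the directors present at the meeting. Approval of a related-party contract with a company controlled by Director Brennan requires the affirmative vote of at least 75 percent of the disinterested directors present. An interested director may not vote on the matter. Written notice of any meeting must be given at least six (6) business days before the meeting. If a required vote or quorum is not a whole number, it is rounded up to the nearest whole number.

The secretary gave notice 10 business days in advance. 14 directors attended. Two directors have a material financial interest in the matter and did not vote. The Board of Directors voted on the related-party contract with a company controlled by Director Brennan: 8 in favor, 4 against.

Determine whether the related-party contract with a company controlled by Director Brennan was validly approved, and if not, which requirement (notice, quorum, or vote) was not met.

Invalid — vote requirement not satisfied.

Notice: 10 business days given; 6 required (10 ≥ 6). Satisfied.
Quorum: 14 present (interested directors count toward quorum); quorum is 14. Satisfied.
Vote: the related-party contract with a company controlled by Director Brennan requires three-fourths of the disinterested directors present (14 − 2 = 12). 3/4 of 12 = 9, so 9 affirmative votes are needed; 8 voted in favor. Not satisfied.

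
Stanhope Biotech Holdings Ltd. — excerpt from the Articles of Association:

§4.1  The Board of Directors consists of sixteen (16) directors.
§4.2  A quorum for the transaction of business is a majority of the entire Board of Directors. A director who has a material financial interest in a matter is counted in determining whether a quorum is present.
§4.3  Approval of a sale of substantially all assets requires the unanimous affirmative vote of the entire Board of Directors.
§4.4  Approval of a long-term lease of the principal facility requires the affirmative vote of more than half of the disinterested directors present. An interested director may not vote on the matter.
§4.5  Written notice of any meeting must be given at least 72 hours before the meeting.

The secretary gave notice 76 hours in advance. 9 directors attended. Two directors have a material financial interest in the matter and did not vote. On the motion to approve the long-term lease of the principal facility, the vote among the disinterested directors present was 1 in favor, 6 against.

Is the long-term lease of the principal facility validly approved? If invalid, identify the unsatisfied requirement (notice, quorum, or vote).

Notice: 76 hours given; 72 required (76 ≥ 72). Satisfied.
Quorum: 9 present (interested directors count toward quorum); quorum is 9. Satisfied.
Vote: the long-term lease of the principal facility requires a majority of the disinterested directors present (9 − 2 = 7). A majority of 7 is 4, so 4 affirmative votes are needed; 1 voted in favor. Not satisfied.

Invalid — vote requirement not satisfied.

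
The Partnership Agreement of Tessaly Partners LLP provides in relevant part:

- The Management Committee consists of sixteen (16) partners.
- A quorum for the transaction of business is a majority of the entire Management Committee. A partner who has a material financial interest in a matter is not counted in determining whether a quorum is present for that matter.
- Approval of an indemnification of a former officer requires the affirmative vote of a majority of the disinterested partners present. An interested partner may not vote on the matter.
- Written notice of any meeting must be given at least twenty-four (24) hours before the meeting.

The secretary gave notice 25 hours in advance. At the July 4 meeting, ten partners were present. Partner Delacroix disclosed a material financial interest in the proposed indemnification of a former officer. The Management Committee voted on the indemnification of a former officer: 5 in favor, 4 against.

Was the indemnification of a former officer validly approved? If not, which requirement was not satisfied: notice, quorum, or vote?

Valid — all requirements satisfied.

Notice: 25 hours given; 24 required (25 ≥ 24). Satisfied.
Quorum: 10 present, but the 1 interested partner does not count, leaving 9. Quorum is 9. Satisfied.
Vote: the indemnification of a former officer requires a majority of the disinterested partners present (10 − 1 = 9). A majority of 9 is 5, so 5 affirmative votes are needed; 5 voted in favor. Satisfied.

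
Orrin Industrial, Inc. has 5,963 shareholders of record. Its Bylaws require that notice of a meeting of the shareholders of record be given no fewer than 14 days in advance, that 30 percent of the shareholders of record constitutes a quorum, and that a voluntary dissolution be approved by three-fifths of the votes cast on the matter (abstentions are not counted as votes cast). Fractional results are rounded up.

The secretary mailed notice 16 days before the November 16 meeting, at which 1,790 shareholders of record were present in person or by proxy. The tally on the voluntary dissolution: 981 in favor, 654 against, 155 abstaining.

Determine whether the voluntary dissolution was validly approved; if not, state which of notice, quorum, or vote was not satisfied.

Notice: 16 days given; 14 required. Satisfied.
Quorum: 30% of 5,963 = 1,788.90, rounded up to 1,789; 1,790 present. Satisfied.
Vote: requires three-fifths of the votes cast (1,790 − 155 abstaining = 1,635); 3/5 of 1635 = 981, so 981 needed; 981 in favor. Satisfied.

Valid — all requirements satisfied.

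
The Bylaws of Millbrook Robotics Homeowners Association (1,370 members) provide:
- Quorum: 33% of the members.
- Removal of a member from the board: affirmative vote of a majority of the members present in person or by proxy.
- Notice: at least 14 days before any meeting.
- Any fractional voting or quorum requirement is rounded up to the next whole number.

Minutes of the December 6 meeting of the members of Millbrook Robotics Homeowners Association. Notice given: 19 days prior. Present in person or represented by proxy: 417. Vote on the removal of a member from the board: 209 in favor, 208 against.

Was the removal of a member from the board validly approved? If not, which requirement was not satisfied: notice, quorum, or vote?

Invalid — quorum requirement not satisfied.

Notice: 19 days given; 14 required. Satisfied.
Quorum: 33% of 1,370 = 452.10, rounded up to 453; 417 present. Not satisfied.
Vote: requires a majority of those present (417); a majority of 417 is 209, so 209 needed; 209 in favor. Satisfied.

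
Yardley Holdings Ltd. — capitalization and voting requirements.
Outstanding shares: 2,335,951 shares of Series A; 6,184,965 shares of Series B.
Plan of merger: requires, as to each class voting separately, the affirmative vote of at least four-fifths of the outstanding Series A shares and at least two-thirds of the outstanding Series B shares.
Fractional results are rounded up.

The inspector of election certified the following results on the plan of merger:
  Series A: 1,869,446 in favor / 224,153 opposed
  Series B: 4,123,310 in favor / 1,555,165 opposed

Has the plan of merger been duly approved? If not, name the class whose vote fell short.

Series A: 4/5 of 2335951 = 1868760.80, rounded up to 1868761; 1,868,761 required, 1,869,446 in favor — approved.
Series B: 2/3 of 6184965 = 4123310; 4,123,310 required, 4,123,310 in favor — approved.

Approved — every class gave the required vote.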